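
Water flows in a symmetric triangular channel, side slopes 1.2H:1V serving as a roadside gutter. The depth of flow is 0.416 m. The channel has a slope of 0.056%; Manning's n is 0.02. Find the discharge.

Q = 0.0724 m³/s

For a triangular section with side slope z = 1.2: A = zy² = 1.2×0.416² = 0.2077 m²; P = 2y√(1+z²) = 2×0.416×1.562 = 1.3 m.
Hydraulic radius R = A/P = 0.2077/1.3 = 0.1598 m.
Manning's equation: Q = (1/n) A R^(2/3) S^(1/2) = (1/0.02) × 0.2077 × 0.1598^(2/3) × 0.00056^(1/2) = 0.0724 m³/s.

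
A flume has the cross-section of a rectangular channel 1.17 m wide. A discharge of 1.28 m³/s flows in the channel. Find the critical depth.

For a rectangular channel, critical depth y_c = (q²/g)^(1/3) where q = Q/b = 1.28/1.17 = 1.094 m²/s.
So y_c = (1.094²/9.81)^(1/3) = 0.496 m.

y_c = 0.496 m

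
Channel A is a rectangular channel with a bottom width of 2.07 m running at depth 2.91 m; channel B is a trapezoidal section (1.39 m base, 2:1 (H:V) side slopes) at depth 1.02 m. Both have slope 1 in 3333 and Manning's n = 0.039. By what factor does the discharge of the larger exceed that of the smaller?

Channel A: Flow area A = b·y = 2.07 × 2.91 = 6.024 m². Wetted perimeter P = b + 2y = 2.07 + 2×2.91 = 7.89 m. Hydraulic radius R = A/P = 6.024/7.89 = 0.7635 m. Q_A = (1/0.039)·6.024·0.7635^(2/3)·√0.0003 = 2.235 m³/s.
Channel B: With bottom width b = 1.39 m and side slope z = 2: A = (b + zy)y = (1.39 + 2×1.02)×1.02 = 3.499 m²; P = b + 2y√(1+z²) = 1.39 + 2×1.02×2.236 = 5.952 m. Hydraulic radius R = A/P = 3.499/5.952 = 0.5878 m. Q_B = (1/0.039)·3.499·0.5878^(2/3)·√0.0003 = 1.09 m³/s.
The larger discharge is 2.235 m³/s and the smaller is 1.09 m³/s; the ratio is 2.05.

2.05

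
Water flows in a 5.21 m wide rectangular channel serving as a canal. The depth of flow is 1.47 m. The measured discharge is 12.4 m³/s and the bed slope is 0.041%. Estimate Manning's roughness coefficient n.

Flow area A = b·y = 5.21 × 1.47 = 7.659 m². Wetted perimeter P = b + 2y = 5.21 + 2×1.47 = 8.15 m.
Hydraulic radius R = A/P = 7.659/8.15 = 0.9397 m.
Rearranging Manning's equation: n = (1/Q) A R^(2/3) S^(1/2) = (1/12.4) × 7.659 × 0.9397^(2/3) × √0.00041 = 0.012.

n = 0.012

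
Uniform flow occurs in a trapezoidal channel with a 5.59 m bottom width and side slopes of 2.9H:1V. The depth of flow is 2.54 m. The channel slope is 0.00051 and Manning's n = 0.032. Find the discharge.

Q = 31.2 m³/s

With bottom width b = 5.59 m and side slope z = 2.9: A = (b + zy)y = (5.59 + 2.9×2.54)×2.54 = 32.91 m²; P = b + 2y√(1+z²) = 5.59 + 2×2.54×3.068 = 21.17 m.
Hydraulic radius R = A/P = 32.91/21.17 = 1.554 m.
Manning's equation: Q = (1/n) A R^(2/3) S^(1/2) = (1/0.032) × 32.91 × 1.554^(2/3) × 0.00051^(1/2) = 31.2 m³/s.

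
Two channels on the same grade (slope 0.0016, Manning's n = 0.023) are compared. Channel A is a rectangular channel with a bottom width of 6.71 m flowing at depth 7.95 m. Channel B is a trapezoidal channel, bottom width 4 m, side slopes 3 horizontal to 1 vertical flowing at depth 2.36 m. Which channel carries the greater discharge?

Channel A: Flow area A = b·y = 6.71 × 7.95 = 53.34 m². Wetted perimeter P = b + 2y = 6.71 + 2×7.95 = 22.61 m. Hydraulic radius R = A/P = 53.34/22.61 = 2.359 m. Q_A = (1/0.023)·53.34·2.359^(2/3)·√0.0016 = 164.4 m³/s.
Channel B: With bottom width b = 4 m and side slope z = 3: A = (b + zy)y = (4 + 3×2.36)×2.36 = 26.15 m²; P = b + 2y√(1+z²) = 4 + 2×2.36×3.162 = 18.93 m. Hydraulic radius R = A/P = 26.15/18.93 = 1.382 m. Q_B = (1/0.023)·26.15·1.382^(2/3)·√0.0016 = 56.41 m³/s.
Q_A = 164.4 m³/s vs Q_B = 56.41 m³/s, so channel A carries more.

channel A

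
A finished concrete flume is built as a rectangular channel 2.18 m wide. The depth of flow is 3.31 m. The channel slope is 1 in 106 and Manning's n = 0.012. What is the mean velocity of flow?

Flow area A = b·y = 2.18 × 3.31 = 7.216 m². Wetted perimeter P = b + 2y = 2.18 + 2×3.31 = 8.8 m.
Hydraulic radius R = A/P = 7.216/8.8 = 0.82 m.
From Manning's equation, V = (1/n) R^(2/3) S^(1/2) = (1/0.012) × 0.82^(2/3) × 0.009434^(1/2) = 7.09 m/s.

V = 7.09 m/s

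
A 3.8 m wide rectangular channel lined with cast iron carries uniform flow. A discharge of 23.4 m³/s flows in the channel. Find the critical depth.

y_c = 1.57 m

For a rectangular channel, critical depth y_c = (q²/g)^(1/3) where q = Q/b = 23.4/3.8 = 6.158 m²/s.
So y_c = (6.158²/9.81)^(1/3) = 1.57 m.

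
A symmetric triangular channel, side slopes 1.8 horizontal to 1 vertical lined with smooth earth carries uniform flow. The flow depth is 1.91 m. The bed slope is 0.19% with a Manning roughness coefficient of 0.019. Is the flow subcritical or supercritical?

For a triangular section with side slope z = 1.8: A = zy² = 1.8×1.91² = 6.567 m²; P = 2y√(1+z²) = 2×1.91×2.059 = 7.866 m.
Hydraulic radius R = A/P = 6.567/7.866 = 0.8348 m.
V = (1/n) R^(2/3) √S = (1/0.019) × 0.8348^(2/3) × √0.0019 = 2.034 m/s. Hydraulic depth D_h = A/T = 6.567/6.876 = 0.955 m.
Froude number Fr = V/√(g·D_h) = 2.034/√(9.81×0.955) = 0.665, which is less than 1, so the flow is subcritical.

subcritical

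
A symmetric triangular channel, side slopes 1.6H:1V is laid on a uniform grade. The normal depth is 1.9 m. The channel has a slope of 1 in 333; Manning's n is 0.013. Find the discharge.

For a triangular section with side slope z = 1.6: A = zy² = 1.6×1.9² = 5.776 m²; P = 2y√(1+z²) = 2×1.9×1.887 = 7.17 m.
Hydraulic radius R = A/P = 5.776/7.17 = 0.8056 m.
Manning's equation: Q = (1/n) A R^(2/3) S^(1/2) = (1/0.013) × 5.776 × 0.8056^(2/3) × 0.003003^(1/2) = 21.1 m³/s.

Q = 21.1 m³/s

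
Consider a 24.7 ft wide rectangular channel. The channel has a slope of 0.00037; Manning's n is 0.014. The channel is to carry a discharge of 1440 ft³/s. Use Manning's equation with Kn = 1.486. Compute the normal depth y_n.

Manning's equation rearranged: A R^(2/3) = nQ / (1.486·√S) = 0.014 × 1440 / (1.486 × √0.00037) = 705.3.
At y = 8.26 ft: A R^(2/3) = 592.5 — short.
At y = 11.1 ft: A R^(2/3) = 889.7 — over.
At y = 9.36 ft: A R^(2/3) = 705 — ≈ 705.3.

y_n = 9.36 ft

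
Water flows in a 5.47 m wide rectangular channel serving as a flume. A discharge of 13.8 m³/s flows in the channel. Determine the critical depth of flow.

y_c = 0.866 m

For a rectangular channel, critical depth y_c = (q²/g)^(1/3) where q = Q/b = 13.8/5.47 = 2.523 m²/s.
So y_c = (2.523²/9.81)^(1/3) = 0.866 m.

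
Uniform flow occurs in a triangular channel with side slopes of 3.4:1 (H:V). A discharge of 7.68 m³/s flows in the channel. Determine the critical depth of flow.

At critical depth, Q² T / (g A³) = 1, i.e. A³/T = Q²/g = 7.68²/9.81 = 6.012.
Try y = 0.872 m: A³/T = 2.914 — short.
Try y = 1.14 m: A³/T = 11.13 — over.
Try y = 1.01 m: A³/T = 6.075 — matches.

y_c = 1.01 m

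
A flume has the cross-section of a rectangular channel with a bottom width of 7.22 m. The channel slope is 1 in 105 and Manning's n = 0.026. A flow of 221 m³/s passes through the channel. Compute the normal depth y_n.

Manning's equation rearranged: A R^(2/3) = nQ / (1·√S) = 0.026 × 221 / (√0.009524) = 58.88.
At y = 6.35 m: A R^(2/3) = 79.92 — high.
At y = 3.75 m: A R^(2/3) = 40.65 — low.
At y = 4.98 m: A R^(2/3) = 58.83 — close enough.

y_n = 4.98 m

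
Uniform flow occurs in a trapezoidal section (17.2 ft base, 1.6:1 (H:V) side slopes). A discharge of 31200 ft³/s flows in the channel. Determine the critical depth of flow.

y_c = 25 ft

At critical depth, Q² T / (g A³) = 1, i.e. A³/T = Q²/g = 31200²/32.2 = 30230000.
Trying y = 18.8 ft: A³/T = 9078000 — short.
Trying y = 25 ft: A³/T = 30080000 — close enough.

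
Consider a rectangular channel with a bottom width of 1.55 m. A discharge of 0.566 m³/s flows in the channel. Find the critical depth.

y_c = 0.239 m

For a rectangular channel, critical depth y_c = (q²/g)^(1/3) where q = Q/b = 0.566/1.55 = 0.3652 m²/s.
So y_c = (0.3652²/9.81)^(1/3) = 0.239 m.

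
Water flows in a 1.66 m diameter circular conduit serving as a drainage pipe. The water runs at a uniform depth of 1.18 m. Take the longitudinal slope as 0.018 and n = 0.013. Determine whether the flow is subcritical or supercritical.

supercritical

For a circular section of diameter D = 1.66 m at depth y = 1.18 m, the central angle is θ = 2 arccos(1 − 2y/D) = 4.012 rad. Then A = (D²/8)(θ − sin θ) = 1.645 m² and P = Dθ/2 = 3.33 m.
Hydraulic radius R = A/P = 1.645/3.33 = 0.4941 m.
V = (1/n) R^(2/3) √S = (1/0.013) × 0.4941^(2/3) × √0.018 = 6.45 m/s. Hydraulic depth D_h = A/T = 1.645/1.505 = 1.093 m.
Froude number Fr = V/√(g·D_h) = 6.45/√(9.81×1.093) = 1.97, which is greater than 1, so the flow is supercritical.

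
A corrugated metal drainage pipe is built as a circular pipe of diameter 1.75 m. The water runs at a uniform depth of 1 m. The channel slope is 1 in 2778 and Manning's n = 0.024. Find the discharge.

Q = 0.682 m³/s

For a circular section of diameter D = 1.75 m at depth y = 1 m, the central angle is θ = 2 arccos(1 − 2y/D) = 3.428 rad. Then A = (D²/8)(θ − sin θ) = 1.421 m² and P = Dθ/2 = 3 m.
Hydraulic radius R = A/P = 1.421/3 = 0.4736 m.
Manning's equation: Q = (1/n) A R^(2/3) S^(1/2) = (1/0.024) × 1.421 × 0.4736^(2/3) × 0.00036^(1/2) = 0.682 m³/s.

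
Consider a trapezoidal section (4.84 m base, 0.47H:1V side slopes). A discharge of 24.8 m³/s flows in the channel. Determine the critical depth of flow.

y_c = 1.33 m

At critical depth, Q² T / (g A³) = 1, i.e. A³/T = Q²/g = 24.8²/9.81 = 62.7.
At y = 1.5 m: A³/T = 92.07 — too large.
At y = 1.01 m: A³/T = 26.72 — too small.
At y = 1.33 m: A³/T = 63.05 — close enough.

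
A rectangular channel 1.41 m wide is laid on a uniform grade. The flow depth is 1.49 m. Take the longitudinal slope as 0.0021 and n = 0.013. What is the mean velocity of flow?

V = 2.16 m/s

Flow area A = b·y = 1.41 × 1.49 = 2.101 m². Wetted perimeter P = b + 2y = 1.41 + 2×1.49 = 4.39 m.
Hydraulic radius R = A/P = 2.101/4.39 = 0.4786 m.
From Manning's equation, V = (1/n) R^(2/3) S^(1/2) = (1/0.013) × 0.4786^(2/3) × 0.0021^(1/2) = 2.16 m/s.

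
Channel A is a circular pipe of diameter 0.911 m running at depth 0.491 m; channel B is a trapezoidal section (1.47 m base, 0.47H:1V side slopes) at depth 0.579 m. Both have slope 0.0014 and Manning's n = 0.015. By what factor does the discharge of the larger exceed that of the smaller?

Channel A: For a circular section of diameter D = 0.911 m at depth y = 0.491 m, the central angle is θ = 2 arccos(1 − 2y/D) = 3.298 rad. Then A = (D²/8)(θ − sin θ) = 0.3582 m² and P = Dθ/2 = 1.502 m. Hydraulic radius R = A/P = 0.3582/1.502 = 0.2385 m. Q_A = (1/0.015)·0.3582·0.2385^(2/3)·√0.0014 = 0.3436 m³/s.
Channel B: With bottom width b = 1.47 m and side slope z = 0.47: A = (b + zy)y = (1.47 + 0.47×0.579)×0.579 = 1.009 m²; P = b + 2y√(1+z²) = 1.47 + 2×0.579×1.105 = 2.75 m. Hydraulic radius R = A/P = 1.009/2.75 = 0.3669 m. Q_B = (1/0.015)·1.009·0.3669^(2/3)·√0.0014 = 1.289 m³/s.
The larger discharge is 1.289 m³/s and the smaller is 0.3436 m³/s; the ratio is 3.75.

3.75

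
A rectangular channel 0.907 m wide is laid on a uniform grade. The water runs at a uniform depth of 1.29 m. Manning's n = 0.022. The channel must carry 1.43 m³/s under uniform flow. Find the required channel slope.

Flow area A = b·y = 0.907 × 1.29 = 1.17 m². Wetted perimeter P = b + 2y = 0.907 + 2×1.29 = 3.487 m.
Hydraulic radius R = A/P = 1.17/3.487 = 0.3355 m.
From Manning's equation, S = [nQ / (1 A R^(2/3))]² = [0.022 × 1.43 / (1 × 1.17 × 0.3355^(2/3))]² = 0.0031.

S = 0.0031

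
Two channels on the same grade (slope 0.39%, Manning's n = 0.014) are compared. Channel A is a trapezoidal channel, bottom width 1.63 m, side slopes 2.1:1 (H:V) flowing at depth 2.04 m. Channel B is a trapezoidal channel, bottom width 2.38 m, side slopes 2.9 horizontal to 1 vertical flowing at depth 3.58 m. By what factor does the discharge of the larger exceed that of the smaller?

Channel A: With bottom width b = 1.63 m and side slope z = 2.1: A = (b + zy)y = (1.63 + 2.1×2.04)×2.04 = 12.06 m²; P = b + 2y√(1+z²) = 1.63 + 2×2.04×2.326 = 11.12 m. Hydraulic radius R = A/P = 12.06/11.12 = 1.085 m. Q_A = (1/0.014)·12.06·1.085^(2/3)·√0.0039 = 56.82 m³/s.
Channel B: With bottom width b = 2.38 m and side slope z = 2.9: A = (b + zy)y = (2.38 + 2.9×3.58)×3.58 = 45.69 m²; P = b + 2y√(1+z²) = 2.38 + 2×3.58×3.068 = 24.34 m. Hydraulic radius R = A/P = 45.69/24.34 = 1.877 m. Q_B = (1/0.014)·45.69·1.877^(2/3)·√0.0039 = 310.1 m³/s.
The larger discharge is 310.1 m³/s and the smaller is 56.82 m³/s; the ratio is 5.46.

5.46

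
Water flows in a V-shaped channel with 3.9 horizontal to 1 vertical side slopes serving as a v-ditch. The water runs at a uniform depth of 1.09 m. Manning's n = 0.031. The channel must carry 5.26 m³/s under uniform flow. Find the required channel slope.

S = 0.0029

For a triangular section with side slope z = 3.9: A = zy² = 3.9×1.09² = 4.634 m²; P = 2y√(1+z²) = 2×1.09×4.026 = 8.777 m.
Hydraulic radius R = A/P = 4.634/8.777 = 0.5279 m.
From Manning's equation, S = [nQ / (1 A R^(2/3))]² = [0.031 × 5.26 / (1 × 4.634 × 0.5279^(2/3))]² = 0.0029.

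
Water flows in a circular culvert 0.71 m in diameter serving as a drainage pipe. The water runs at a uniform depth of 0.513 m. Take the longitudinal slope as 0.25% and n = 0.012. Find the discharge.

Q = 0.454 m³/s

For a circular section of diameter D = 0.71 m at depth y = 0.513 m, the central angle is θ = 2 arccos(1 − 2y/D) = 4.064 rad. Then A = (D²/8)(θ − sin θ) = 0.3063 m² and P = Dθ/2 = 1.443 m.
Hydraulic radius R = A/P = 0.3063/1.443 = 0.2123 m.
Manning's equation: Q = (1/n) A R^(2/3) S^(1/2) = (1/0.012) × 0.3063 × 0.2123^(2/3) × 0.0025^(1/2) = 0.454 m³/s.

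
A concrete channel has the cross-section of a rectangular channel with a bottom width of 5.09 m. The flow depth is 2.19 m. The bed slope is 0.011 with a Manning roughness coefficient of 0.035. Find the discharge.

Flow area A = b·y = 5.09 × 2.19 = 11.15 m². Wetted perimeter P = b + 2y = 5.09 + 2×2.19 = 9.47 m.
Hydraulic radius R = A/P = 11.15/9.47 = 1.177 m.
Manning's equation: Q = (1/n) A R^(2/3) S^(1/2) = (1/0.035) × 11.15 × 1.177^(2/3) × 0.011^(1/2) = 37.2 m³/s.

Q = 37.2 m³/s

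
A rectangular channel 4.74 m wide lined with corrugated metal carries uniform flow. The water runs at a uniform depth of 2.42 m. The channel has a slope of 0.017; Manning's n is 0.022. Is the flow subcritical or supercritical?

Flow area A = b·y = 4.74 × 2.42 = 11.47 m². Wetted perimeter P = b + 2y = 4.74 + 2×2.42 = 9.58 m.
Hydraulic radius R = A/P = 11.47/9.58 = 1.197 m.
V = (1/n) R^(2/3) √S = (1/0.022) × 1.197^(2/3) × √0.017 = 6.683 m/s. Hydraulic depth D_h = A/T = 11.47/4.74 = 2.42 m.
Froude number Fr = V/√(g·D_h) = 6.683/√(9.81×2.42) = 1.37, which is greater than 1, so the flow is supercritical.

supercritical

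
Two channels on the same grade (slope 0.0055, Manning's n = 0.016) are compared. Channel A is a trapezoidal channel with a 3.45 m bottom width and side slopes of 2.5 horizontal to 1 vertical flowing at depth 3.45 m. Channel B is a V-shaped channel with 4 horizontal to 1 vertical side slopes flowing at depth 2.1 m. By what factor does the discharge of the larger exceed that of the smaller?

Channel A: With bottom width b = 3.45 m and side slope z = 2.5: A = (b + zy)y = (3.45 + 2.5×3.45)×3.45 = 41.66 m²; P = b + 2y√(1+z²) = 3.45 + 2×3.45×2.693 = 22.03 m. Hydraulic radius R = A/P = 41.66/22.03 = 1.891 m. Q_A = (1/0.016)·41.66·1.891^(2/3)·√0.0055 = 295.3 m³/s.
Channel B: For a triangular section with side slope z = 4: A = zy² = 4×2.1² = 17.64 m²; P = 2y√(1+z²) = 2×2.1×4.123 = 17.32 m. Hydraulic radius R = A/P = 17.64/17.32 = 1.019 m. Q_B = (1/0.016)·17.64·1.019^(2/3)·√0.0055 = 82.78 m³/s.
The larger discharge is 295.3 m³/s and the smaller is 82.78 m³/s; the ratio is 3.57.

3.57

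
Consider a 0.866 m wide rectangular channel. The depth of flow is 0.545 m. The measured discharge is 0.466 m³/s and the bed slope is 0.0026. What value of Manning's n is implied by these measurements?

Flow area A = b·y = 0.866 × 0.545 = 0.472 m². Wetted perimeter P = b + 2y = 0.866 + 2×0.545 = 1.956 m.
Hydraulic radius R = A/P = 0.472/1.956 = 0.2413 m.
Rearranging Manning's equation: n = (1/Q) A R^(2/3) S^(1/2) = (1/0.466) × 0.472 × 0.2413^(2/3) × √0.0026 = 0.02.

n = 0.02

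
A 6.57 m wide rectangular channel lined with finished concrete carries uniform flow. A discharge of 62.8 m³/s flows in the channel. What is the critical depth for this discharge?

y_c = 2.1 m

For a rectangular channel, critical depth y_c = (q²/g)^(1/3) where q = Q/b = 62.8/6.57 = 9.559 m²/s.
So y_c = (9.559²/9.81)^(1/3) = 2.1 m.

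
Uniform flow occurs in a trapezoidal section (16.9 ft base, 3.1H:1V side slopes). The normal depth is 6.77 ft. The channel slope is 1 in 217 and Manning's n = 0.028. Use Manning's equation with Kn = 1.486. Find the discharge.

Q = 2410 ft³/s

With bottom width b = 16.9 ft and side slope z = 3.1: A = (b + zy)y = (16.9 + 3.1×6.77)×6.77 = 256.5 ft²; P = b + 2y√(1+z²) = 16.9 + 2×6.77×3.257 = 61 ft.
Hydraulic radius R = A/P = 256.5/61 = 4.205 ft.
Manning's equation: Q = (1.486/n) A R^(2/3) S^(1/2) = (1.486/0.028) × 256.5 × 4.205^(2/3) × 0.004608^(1/2) = 2410 ft³/s.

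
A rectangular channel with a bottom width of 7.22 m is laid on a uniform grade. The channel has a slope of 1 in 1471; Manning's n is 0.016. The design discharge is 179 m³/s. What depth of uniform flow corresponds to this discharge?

Manning's equation rearranged: A R^(2/3) = nQ / (1·√S) = 0.016 × 179 / (√0.0006798) = 109.8.
Trying y = 6.5 m: A R^(2/3) = 82.27 — too small.
Trying y = 9.55 m: A R^(2/3) = 131 — too large.
Trying y = 8.24 m: A R^(2/3) = 109.9 — close enough.

y_n = 8.24 m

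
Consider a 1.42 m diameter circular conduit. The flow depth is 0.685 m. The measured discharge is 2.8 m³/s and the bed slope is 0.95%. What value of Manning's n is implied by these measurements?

n = 0.013

For a circular section of diameter D = 1.42 m at depth y = 0.685 m, the central angle is θ = 2 arccos(1 − 2y/D) = 3.071 rad. Then A = (D²/8)(θ − sin θ) = 0.7563 m² and P = Dθ/2 = 2.181 m.
Hydraulic radius R = A/P = 0.7563/2.181 = 0.3469 m.
Rearranging Manning's equation: n = (1/Q) A R^(2/3) S^(1/2) = (1/2.8) × 0.7563 × 0.3469^(2/3) × √0.0095 = 0.013.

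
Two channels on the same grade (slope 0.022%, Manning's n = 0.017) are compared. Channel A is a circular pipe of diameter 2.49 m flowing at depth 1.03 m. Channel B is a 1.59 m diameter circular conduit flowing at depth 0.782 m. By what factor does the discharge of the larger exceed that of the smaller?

Channel A: For a circular section of diameter D = 2.49 m at depth y = 1.03 m, the central angle is θ = 2 arccos(1 − 2y/D) = 2.794 rad. Then A = (D²/8)(θ − sin θ) = 1.902 m² and P = Dθ/2 = 3.479 m. Hydraulic radius R = A/P = 1.902/3.479 = 0.5467 m. Q_A = (1/0.017)·1.902·0.5467^(2/3)·√0.00022 = 1.11 m³/s.
Channel B: For a circular section of diameter D = 1.59 m at depth y = 0.782 m, the central angle is θ = 2 arccos(1 − 2y/D) = 3.109 rad. Then A = (D²/8)(θ − sin θ) = 0.9721 m² and P = Dθ/2 = 2.472 m. Hydraulic radius R = A/P = 0.9721/2.472 = 0.3933 m. Q_B = (1/0.017)·0.9721·0.3933^(2/3)·√0.00022 = 0.4553 m³/s.
The larger discharge is 1.11 m³/s and the smaller is 0.4553 m³/s; the ratio is 2.44.

2.44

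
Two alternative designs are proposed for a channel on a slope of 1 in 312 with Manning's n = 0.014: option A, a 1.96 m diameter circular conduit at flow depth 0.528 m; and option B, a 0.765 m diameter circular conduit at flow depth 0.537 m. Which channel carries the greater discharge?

Channel A: For a circular section of diameter D = 1.96 m at depth y = 0.528 m, the central angle is θ = 2 arccos(1 − 2y/D) = 2.183 rad. Then A = (D²/8)(θ − sin θ) = 0.6552 m² and P = Dθ/2 = 2.139 m. Hydraulic radius R = A/P = 0.6552/2.139 = 0.3063 m. Q_A = (1/0.014)·0.6552·0.3063^(2/3)·√0.003205 = 1.204 m³/s.
Channel B: For a circular section of diameter D = 0.765 m at depth y = 0.537 m, the central angle is θ = 2 arccos(1 − 2y/D) = 3.973 rad. Then A = (D²/8)(θ − sin θ) = 0.3447 m² and P = Dθ/2 = 1.52 m. Hydraulic radius R = A/P = 0.3447/1.52 = 0.2268 m. Q_B = (1/0.014)·0.3447·0.2268^(2/3)·√0.003205 = 0.5185 m³/s.
Q_A = 1.204 m³/s vs Q_B = 0.5185 m³/s, so channel A carries more.

channel A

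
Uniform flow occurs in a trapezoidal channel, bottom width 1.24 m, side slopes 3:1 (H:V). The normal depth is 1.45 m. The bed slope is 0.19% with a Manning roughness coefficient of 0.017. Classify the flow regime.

With bottom width b = 1.24 m and side slope z = 3: A = (b + zy)y = (1.24 + 3×1.45)×1.45 = 8.105 m²; P = b + 2y√(1+z²) = 1.24 + 2×1.45×3.162 = 10.41 m.
Hydraulic radius R = A/P = 8.105/10.41 = 0.7786 m.
V = (1/n) R^(2/3) √S = (1/0.017) × 0.7786^(2/3) × √0.0019 = 2.17 m/s. Hydraulic depth D_h = A/T = 8.105/9.94 = 0.8154 m.
Froude number Fr = V/√(g·D_h) = 2.17/√(9.81×0.8154) = 0.767, which is less than 1, so the flow is subcritical.

subcritical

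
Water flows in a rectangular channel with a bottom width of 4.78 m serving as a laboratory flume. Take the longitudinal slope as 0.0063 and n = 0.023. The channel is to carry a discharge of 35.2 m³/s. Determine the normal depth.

Manning's equation rearranged: A R^(2/3) = nQ / (1·√S) = 0.023 × 35.2 / (√0.0063) = 10.2.
Trying y = 2.21 m: A R^(2/3) = 11.58 — over.
Trying y = 1.5 m: A R^(2/3) = 6.79 — short.
Trying y = 2.01 m: A R^(2/3) = 10.19 — close enough.

y_n = 2.01 m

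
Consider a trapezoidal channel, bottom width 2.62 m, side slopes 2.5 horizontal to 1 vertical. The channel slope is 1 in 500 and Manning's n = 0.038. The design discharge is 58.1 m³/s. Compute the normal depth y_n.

y_n = 3.22 m

Manning's equation rearranged: A R^(2/3) = nQ / (1·√S) = 0.038 × 58.1 / (√0.002) = 49.37.
Try y = 3.51 m: A R^(2/3) = 60.46 — high.
Try y = 3.22 m: A R^(2/3) = 49.35 — close enough.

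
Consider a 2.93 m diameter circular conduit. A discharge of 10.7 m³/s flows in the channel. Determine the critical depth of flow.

At critical depth, Q² T / (g A³) = 1, i.e. A³/T = Q²/g = 10.7²/9.81 = 11.67.
Try y = 1.02 m: A³/T = 3.26 — short.
Try y = 1.42 m: A³/T = 11.61 — ≈ 11.67.

y_c = 1.42 m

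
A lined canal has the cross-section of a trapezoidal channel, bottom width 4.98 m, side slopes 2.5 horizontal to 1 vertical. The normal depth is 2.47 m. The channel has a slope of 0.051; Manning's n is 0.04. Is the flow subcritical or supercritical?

supercritical

With bottom width b = 4.98 m and side slope z = 2.5: A = (b + zy)y = (4.98 + 2.5×2.47)×2.47 = 27.55 m²; P = b + 2y√(1+z²) = 4.98 + 2×2.47×2.693 = 18.28 m.
Hydraulic radius R = A/P = 27.55/18.28 = 1.507 m.
V = (1/n) R^(2/3) √S = (1/0.04) × 1.507^(2/3) × √0.051 = 7.422 m/s. Hydraulic depth D_h = A/T = 27.55/17.33 = 1.59 m.
Froude number Fr = V/√(g·D_h) = 7.422/√(9.81×1.59) = 1.88, which is greater than 1, so the flow is supercritical.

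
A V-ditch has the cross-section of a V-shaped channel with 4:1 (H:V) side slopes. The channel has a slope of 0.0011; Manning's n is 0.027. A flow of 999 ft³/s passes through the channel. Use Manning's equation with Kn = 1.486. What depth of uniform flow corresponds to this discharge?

Manning's equation rearranged: A R^(2/3) = nQ / (1.486·√S) = 0.027 × 999 / (1.486 × √0.0011) = 547.3.
Try y = 6.63 ft: A R^(2/3) = 383.1 — low.
Try y = 9.06 ft: A R^(2/3) = 880.9 — high.
Try y = 7.58 ft: A R^(2/3) = 547.5 — ≈ 547.3.

y_n = 7.58 ft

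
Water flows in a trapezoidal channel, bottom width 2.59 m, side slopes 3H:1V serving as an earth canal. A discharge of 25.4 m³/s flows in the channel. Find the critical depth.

y_c = 1.34 m

At critical depth, Q² T / (g A³) = 1, i.e. A³/T = Q²/g = 25.4²/9.81 = 65.77.
Trying y = 1.51 m: A³/T = 106.7 — over.
Trying y = 1.02 m: A³/T = 21.97 — short.
Trying y = 1.34 m: A³/T = 65.37 — ≈ 65.77.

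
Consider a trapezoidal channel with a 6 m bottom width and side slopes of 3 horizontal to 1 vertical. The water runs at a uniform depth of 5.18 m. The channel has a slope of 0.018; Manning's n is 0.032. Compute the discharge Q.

Q = 947 m³/s

With bottom width b = 6 m and side slope z = 3: A = (b + zy)y = (6 + 3×5.18)×5.18 = 111.6 m²; P = b + 2y√(1+z²) = 6 + 2×5.18×3.162 = 38.76 m.
Hydraulic radius R = A/P = 111.6/38.76 = 2.879 m.
Manning's equation: Q = (1/n) A R^(2/3) S^(1/2) = (1/0.032) × 111.6 × 2.879^(2/3) × 0.018^(1/2) = 947 m³/s.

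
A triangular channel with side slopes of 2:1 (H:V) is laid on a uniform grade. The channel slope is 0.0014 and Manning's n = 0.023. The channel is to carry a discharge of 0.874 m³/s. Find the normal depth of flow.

Manning's equation rearranged: A R^(2/3) = nQ / (1·√S) = 0.023 × 0.874 / (√0.0014) = 0.5372.
Trying y = 0.659 m: A R^(2/3) = 0.3847 — short.
Trying y = 0.94 m: A R^(2/3) = 0.9917 — over.
Trying y = 0.747 m: A R^(2/3) = 0.5373 — matches.

y_n = 0.747 m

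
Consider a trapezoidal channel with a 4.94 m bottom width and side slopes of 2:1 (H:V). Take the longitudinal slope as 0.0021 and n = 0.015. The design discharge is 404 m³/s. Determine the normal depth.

Manning's equation rearranged: A R^(2/3) = nQ / (1·√S) = 0.015 × 404 / (√0.0021) = 132.2.
Trying y = 5.71 m: A R^(2/3) = 197.1 — too large.
Trying y = 3.61 m: A R^(2/3) = 71.57 — too small.
Trying y = 4.78 m: A R^(2/3) = 132.2 — matches.

y_n = 4.78 m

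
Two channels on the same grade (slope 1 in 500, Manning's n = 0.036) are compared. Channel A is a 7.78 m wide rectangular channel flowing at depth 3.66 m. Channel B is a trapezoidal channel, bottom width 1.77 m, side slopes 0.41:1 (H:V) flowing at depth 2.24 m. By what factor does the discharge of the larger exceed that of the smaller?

Channel A: Flow area A = b·y = 7.78 × 3.66 = 28.47 m². Wetted perimeter P = b + 2y = 7.78 + 2×3.66 = 15.1 m. Hydraulic radius R = A/P = 28.47/15.1 = 1.886 m. Q_A = (1/0.036)·28.47·1.886^(2/3)·√0.002 = 53.99 m³/s.
Channel B: With bottom width b = 1.77 m and side slope z = 0.41: A = (b + zy)y = (1.77 + 0.41×2.24)×2.24 = 6.022 m²; P = b + 2y√(1+z²) = 1.77 + 2×2.24×1.081 = 6.612 m. Hydraulic radius R = A/P = 6.022/6.612 = 0.9108 m. Q_B = (1/0.036)·6.022·0.9108^(2/3)·√0.002 = 7.029 m³/s.
The larger discharge is 53.99 m³/s and the smaller is 7.029 m³/s; the ratio is 7.68.

7.68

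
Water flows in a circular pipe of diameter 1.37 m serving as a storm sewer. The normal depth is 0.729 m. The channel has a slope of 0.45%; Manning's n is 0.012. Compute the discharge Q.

For a circular section of diameter D = 1.37 m at depth y = 0.729 m, the central angle is θ = 2 arccos(1 − 2y/D) = 3.27 rad. Then A = (D²/8)(θ − sin θ) = 0.7973 m² and P = Dθ/2 = 2.24 m.
Hydraulic radius R = A/P = 0.7973/2.24 = 0.3559 m.
Manning's equation: Q = (1/n) A R^(2/3) S^(1/2) = (1/0.012) × 0.7973 × 0.3559^(2/3) × 0.0045^(1/2) = 2.24 m³/s.

Q = 2.24 m³/s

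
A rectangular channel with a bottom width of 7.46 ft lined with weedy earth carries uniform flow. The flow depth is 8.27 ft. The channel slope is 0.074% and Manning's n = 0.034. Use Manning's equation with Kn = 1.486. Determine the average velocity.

Flow area A = b·y = 7.46 × 8.27 = 61.69 ft². Wetted perimeter P = b + 2y = 7.46 + 2×8.27 = 24 ft.
Hydraulic radius R = A/P = 61.69/24 = 2.571 ft.
From Manning's equation, V = (1.486/n) R^(2/3) S^(1/2) = (1.486/0.034) × 2.571^(2/3) × 0.00074^(1/2) = 2.23 ft/s.

V = 2.23 ft/s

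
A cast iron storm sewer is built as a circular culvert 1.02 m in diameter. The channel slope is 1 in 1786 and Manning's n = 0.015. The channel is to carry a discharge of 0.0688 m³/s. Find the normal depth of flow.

y_n = 0.251 m

Manning's equation rearranged: A R^(2/3) = nQ / (1·√S) = 0.015 × 0.0688 / (√0.0005599) = 0.04361.
Trying y = 0.21 m: A R^(2/3) = 0.03051 — short.
Trying y = 0.288 m: A R^(2/3) = 0.05719 — over.
Trying y = 0.251 m: A R^(2/3) = 0.04362 — matches.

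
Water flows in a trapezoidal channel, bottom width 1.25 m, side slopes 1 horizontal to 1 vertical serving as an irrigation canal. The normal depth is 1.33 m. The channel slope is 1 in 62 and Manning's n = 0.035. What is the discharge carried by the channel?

With bottom width b = 1.25 m and side slope z = 1: A = (b + zy)y = (1.25 + 1×1.33)×1.33 = 3.431 m²; P = b + 2y√(1+z²) = 1.25 + 2×1.33×1.414 = 5.012 m.
Hydraulic radius R = A/P = 3.431/5.012 = 0.6847 m.
Manning's equation: Q = (1/n) A R^(2/3) S^(1/2) = (1/0.035) × 3.431 × 0.6847^(2/3) × 0.01613^(1/2) = 9.67 m³/s.

Q = 9.67 m³/s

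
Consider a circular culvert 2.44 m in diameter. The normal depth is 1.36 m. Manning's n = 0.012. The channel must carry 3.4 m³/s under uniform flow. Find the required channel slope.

For a circular section of diameter D = 2.44 m at depth y = 1.36 m, the central angle is θ = 2 arccos(1 − 2y/D) = 3.372 rad. Then A = (D²/8)(θ − sin θ) = 2.679 m² and P = Dθ/2 = 4.113 m.
Hydraulic radius R = A/P = 2.679/4.113 = 0.6512 m.
From Manning's equation, S = [nQ / (1 A R^(2/3))]² = [0.012 × 3.4 / (1 × 2.679 × 0.6512^(2/3))]² = 0.000411.

S = 0.000411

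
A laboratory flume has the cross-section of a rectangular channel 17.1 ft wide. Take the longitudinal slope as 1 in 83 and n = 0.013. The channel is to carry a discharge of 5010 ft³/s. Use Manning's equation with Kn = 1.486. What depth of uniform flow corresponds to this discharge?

y_n = 8.79 ft

Manning's equation rearranged: A R^(2/3) = nQ / (1.486·√S) = 0.013 × 5010 / (1.486 × √0.01205) = 399.3.
At y = 7.32 ft: A R^(2/3) = 312.4 — low.
At y = 8.79 ft: A R^(2/3) = 399.6 — matches.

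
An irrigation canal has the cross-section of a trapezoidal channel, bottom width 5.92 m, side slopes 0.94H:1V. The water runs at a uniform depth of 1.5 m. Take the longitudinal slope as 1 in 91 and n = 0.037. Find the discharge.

Q = 33.1 m³/s

With bottom width b = 5.92 m and side slope z = 0.94: A = (b + zy)y = (5.92 + 0.94×1.5)×1.5 = 11 m²; P = b + 2y√(1+z²) = 5.92 + 2×1.5×1.372 = 10.04 m.
Hydraulic radius R = A/P = 11/10.04 = 1.095 m.
Manning's equation: Q = (1/n) A R^(2/3) S^(1/2) = (1/0.037) × 11 × 1.095^(2/3) × 0.01099^(1/2) = 33.1 m³/s.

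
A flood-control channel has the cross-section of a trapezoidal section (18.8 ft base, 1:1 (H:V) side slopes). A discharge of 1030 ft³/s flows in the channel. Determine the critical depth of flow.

At critical depth, Q² T / (g A³) = 1, i.e. A³/T = Q²/g = 1030²/32.2 = 32950.
Try y = 2.98 ft: A³/T = 11040 — short.
Try y = 5.36 ft: A³/T = 73560 — over.
Try y = 4.19 ft: A³/T = 32890 — matches.

y_c = 4.19 ft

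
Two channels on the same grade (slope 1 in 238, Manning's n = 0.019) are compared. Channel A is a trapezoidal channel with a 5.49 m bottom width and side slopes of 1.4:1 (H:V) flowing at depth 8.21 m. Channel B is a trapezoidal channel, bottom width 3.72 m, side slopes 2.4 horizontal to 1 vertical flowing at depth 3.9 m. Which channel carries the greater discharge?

channel A

Channel A: With bottom width b = 5.49 m and side slope z = 1.4: A = (b + zy)y = (5.49 + 1.4×8.21)×8.21 = 139.4 m²; P = b + 2y√(1+z²) = 5.49 + 2×8.21×1.72 = 33.74 m. Hydraulic radius R = A/P = 139.4/33.74 = 4.133 m. Q_A = (1/0.019)·139.4·4.133^(2/3)·√0.004202 = 1225 m³/s.
Channel B: With bottom width b = 3.72 m and side slope z = 2.4: A = (b + zy)y = (3.72 + 2.4×3.9)×3.9 = 51.01 m²; P = b + 2y√(1+z²) = 3.72 + 2×3.9×2.6 = 24 m. Hydraulic radius R = A/P = 51.01/24 = 2.126 m. Q_B = (1/0.019)·51.01·2.126^(2/3)·√0.004202 = 287.7 m³/s.
Q_A = 1225 m³/s vs Q_B = 287.7 m³/s, so channel A carries more.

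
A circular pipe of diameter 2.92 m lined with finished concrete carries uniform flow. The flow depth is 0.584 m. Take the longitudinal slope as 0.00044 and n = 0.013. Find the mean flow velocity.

For a circular section of diameter D = 2.92 m at depth y = 0.584 m, the central angle is θ = 2 arccos(1 − 2y/D) = 1.855 rad. Then A = (D²/8)(θ − sin θ) = 0.9535 m² and P = Dθ/2 = 2.708 m.
Hydraulic radius R = A/P = 0.9535/2.708 = 0.3521 m.
From Manning's equation, V = (1/n) R^(2/3) S^(1/2) = (1/0.013) × 0.3521^(2/3) × 0.00044^(1/2) = 0.805 m/s.

V = 0.805 m/s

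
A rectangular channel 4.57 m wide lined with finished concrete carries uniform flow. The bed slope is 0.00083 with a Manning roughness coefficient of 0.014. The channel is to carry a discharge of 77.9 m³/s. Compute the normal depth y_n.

Manning's equation rearranged: A R^(2/3) = nQ / (1·√S) = 0.014 × 77.9 / (√0.00083) = 37.86.
At y = 5.24 m: A R^(2/3) = 32.64 — low.
At y = 5.93 m: A R^(2/3) = 37.83 — ≈ 37.86.

y_n = 5.93 m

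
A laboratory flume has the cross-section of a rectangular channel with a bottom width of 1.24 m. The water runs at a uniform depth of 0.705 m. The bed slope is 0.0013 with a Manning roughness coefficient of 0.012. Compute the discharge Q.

Flow area A = b·y = 1.24 × 0.705 = 0.8742 m². Wetted perimeter P = b + 2y = 1.24 + 2×0.705 = 2.65 m.
Hydraulic radius R = A/P = 0.8742/2.65 = 0.3299 m.
Manning's equation: Q = (1/n) A R^(2/3) S^(1/2) = (1/0.012) × 0.8742 × 0.3299^(2/3) × 0.0013^(1/2) = 1.25 m³/s.

Q = 1.25 m³/s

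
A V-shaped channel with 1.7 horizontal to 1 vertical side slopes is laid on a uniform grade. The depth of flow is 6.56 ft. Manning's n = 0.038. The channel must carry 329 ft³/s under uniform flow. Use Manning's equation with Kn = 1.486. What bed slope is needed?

For a triangular section with side slope z = 1.7: A = zy² = 1.7×6.56² = 73.16 ft²; P = 2y√(1+z²) = 2×6.56×1.972 = 25.88 ft.
Hydraulic radius R = A/P = 73.16/25.88 = 2.827 ft.
From Manning's equation, S = [nQ / (1.486 A R^(2/3))]² = [0.038 × 329 / (1.486 × 73.16 × 2.827^(2/3))]² = 0.00331.

S = 0.00331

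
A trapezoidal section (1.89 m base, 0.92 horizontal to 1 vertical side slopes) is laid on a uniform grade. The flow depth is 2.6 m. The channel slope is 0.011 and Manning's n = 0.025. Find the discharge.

With bottom width b = 1.89 m and side slope z = 0.92: A = (b + zy)y = (1.89 + 0.92×2.6)×2.6 = 11.13 m²; P = b + 2y√(1+z²) = 1.89 + 2×2.6×1.359 = 8.956 m.
Hydraulic radius R = A/P = 11.13/8.956 = 1.243 m.
Manning's equation: Q = (1/n) A R^(2/3) S^(1/2) = (1/0.025) × 11.13 × 1.243^(2/3) × 0.011^(1/2) = 54 m³/s.

Q = 54 m³/s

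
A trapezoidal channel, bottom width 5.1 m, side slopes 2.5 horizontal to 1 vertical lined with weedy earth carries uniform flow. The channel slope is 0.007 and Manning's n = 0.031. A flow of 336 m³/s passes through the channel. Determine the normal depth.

Manning's equation rearranged: A R^(2/3) = nQ / (1·√S) = 0.031 × 336 / (√0.007) = 124.5.
At y = 3.16 m: A R^(2/3) = 62.07 — short.
At y = 5.48 m: A R^(2/3) = 213.2 — over.
At y = 4.33 m: A R^(2/3) = 124.5 — ≈ 124.5.

y_n = 4.33 m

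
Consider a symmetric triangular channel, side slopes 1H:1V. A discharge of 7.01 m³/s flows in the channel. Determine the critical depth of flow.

y_c = 1.59 m

At critical depth, Q² T / (g A³) = 1, i.e. A³/T = Q²/g = 7.01²/9.81 = 5.009.
Try y = 2.03 m: A³/T = 17.24 — over.
Try y = 1.22 m: A³/T = 1.351 — short.
Try y = 1.59 m: A³/T = 5.081 — ≈ 5.009.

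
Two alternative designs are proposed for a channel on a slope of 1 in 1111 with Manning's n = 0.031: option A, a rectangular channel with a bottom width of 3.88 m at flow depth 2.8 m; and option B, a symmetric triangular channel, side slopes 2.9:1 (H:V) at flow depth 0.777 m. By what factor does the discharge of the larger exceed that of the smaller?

Channel A: Flow area A = b·y = 3.88 × 2.8 = 10.86 m². Wetted perimeter P = b + 2y = 3.88 + 2×2.8 = 9.48 m. Hydraulic radius R = A/P = 10.86/9.48 = 1.146 m. Q_A = (1/0.031)·10.86·1.146^(2/3)·√0.0009001 = 11.51 m³/s.
Channel B: For a triangular section with side slope z = 2.9: A = zy² = 2.9×0.777² = 1.751 m²; P = 2y√(1+z²) = 2×0.777×3.068 = 4.767 m. Hydraulic radius R = A/P = 1.751/4.767 = 0.3673 m. Q_B = (1/0.031)·1.751·0.3673^(2/3)·√0.0009001 = 0.869 m³/s.
The larger discharge is 11.51 m³/s and the smaller is 0.869 m³/s; the ratio is 13.2.

13.2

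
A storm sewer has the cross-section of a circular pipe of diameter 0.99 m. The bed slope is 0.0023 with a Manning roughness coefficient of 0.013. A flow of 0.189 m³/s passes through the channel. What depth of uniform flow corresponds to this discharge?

y_n = 0.275 m

Manning's equation rearranged: A R^(2/3) = nQ / (1·√S) = 0.013 × 0.189 / (√0.0023) = 0.05123.
Trying y = 0.219 m: A R^(2/3) = 0.03256 — short.
Trying y = 0.309 m: A R^(2/3) = 0.06414 — over.
Trying y = 0.275 m: A R^(2/3) = 0.05116 — close enough.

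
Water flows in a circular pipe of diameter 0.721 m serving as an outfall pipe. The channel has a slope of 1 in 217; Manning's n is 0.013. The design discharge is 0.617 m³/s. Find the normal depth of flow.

y_n = 0.538 m

Manning's equation rearranged: A R^(2/3) = nQ / (1·√S) = 0.013 × 0.617 / (√0.004608) = 0.1182.
Try y = 0.402 m: A R^(2/3) = 0.07801 — low.
Try y = 0.62 m: A R^(2/3) = 0.1354 — high.
Try y = 0.538 m: A R^(2/3) = 0.1181 — ≈ 0.1182.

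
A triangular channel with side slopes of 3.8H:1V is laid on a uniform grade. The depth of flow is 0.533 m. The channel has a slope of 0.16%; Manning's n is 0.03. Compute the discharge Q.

For a triangular section with side slope z = 3.8: A = zy² = 3.8×0.533² = 1.08 m²; P = 2y√(1+z²) = 2×0.533×3.929 = 4.189 m.
Hydraulic radius R = A/P = 1.08/4.189 = 0.2577 m.
Manning's equation: Q = (1/n) A R^(2/3) S^(1/2) = (1/0.03) × 1.08 × 0.2577^(2/3) × 0.0016^(1/2) = 0.583 m³/s.

Q = 0.583 m³/s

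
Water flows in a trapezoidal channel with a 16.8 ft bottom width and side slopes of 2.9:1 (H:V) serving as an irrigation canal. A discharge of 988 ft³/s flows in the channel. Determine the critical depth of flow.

y_c = 3.8 ft

At critical depth, Q² T / (g A³) = 1, i.e. A³/T = Q²/g = 988²/32.2 = 30320.
Try y = 3 ft: A³/T = 13090 — too small.
Try y = 4.49 ft: A³/T = 56030 — too large.
Try y = 3.8 ft: A³/T = 30420 — ≈ 30320.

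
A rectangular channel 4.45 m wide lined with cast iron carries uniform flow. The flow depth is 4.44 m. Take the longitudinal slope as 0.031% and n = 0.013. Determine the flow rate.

Q = 34.8 m³/s

Flow area A = b·y = 4.45 × 4.44 = 19.76 m². Wetted perimeter P = b + 2y = 4.45 + 2×4.44 = 13.33 m.
Hydraulic radius R = A/P = 19.76/13.33 = 1.482 m.
Manning's equation: Q = (1/n) A R^(2/3) S^(1/2) = (1/0.013) × 19.76 × 1.482^(2/3) × 0.00031^(1/2) = 34.8 m³/s.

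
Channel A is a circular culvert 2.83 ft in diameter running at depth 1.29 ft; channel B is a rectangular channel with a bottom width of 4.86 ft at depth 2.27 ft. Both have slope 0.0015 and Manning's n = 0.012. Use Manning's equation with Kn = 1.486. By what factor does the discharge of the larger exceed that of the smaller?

Channel A: For a circular section of diameter D = 2.83 ft at depth y = 1.29 ft, the central angle is θ = 2 arccos(1 − 2y/D) = 2.965 rad. Then A = (D²/8)(θ − sin θ) = 2.792 ft² and P = Dθ/2 = 4.195 ft. Hydraulic radius R = A/P = 2.792/4.195 = 0.6655 ft. Q_A = (1.486/0.012)·2.792·0.6655^(2/3)·√0.0015 = 10.21 ft³/s.
Channel B: Flow area A = b·y = 4.86 × 2.27 = 11.03 ft². Wetted perimeter P = b + 2y = 4.86 + 2×2.27 = 9.4 ft. Hydraulic radius R = A/P = 11.03/9.4 = 1.174 ft. Q_B = (1.486/0.012)·11.03·1.174^(2/3)·√0.0015 = 58.87 ft³/s.
The larger discharge is 58.87 ft³/s and the smaller is 10.21 ft³/s; the ratio is 5.77.

5.77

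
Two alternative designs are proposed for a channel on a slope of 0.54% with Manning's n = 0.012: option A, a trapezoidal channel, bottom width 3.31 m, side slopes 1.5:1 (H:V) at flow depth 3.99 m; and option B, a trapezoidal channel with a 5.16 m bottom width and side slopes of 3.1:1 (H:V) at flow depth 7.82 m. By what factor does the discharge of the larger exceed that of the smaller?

Channel A: With bottom width b = 3.31 m and side slope z = 1.5: A = (b + zy)y = (3.31 + 1.5×3.99)×3.99 = 37.09 m²; P = b + 2y√(1+z²) = 3.31 + 2×3.99×1.803 = 17.7 m. Hydraulic radius R = A/P = 37.09/17.7 = 2.096 m. Q_A = (1/0.012)·37.09·2.096^(2/3)·√0.0054 = 371.9 m³/s.
Channel B: With bottom width b = 5.16 m and side slope z = 3.1: A = (b + zy)y = (5.16 + 3.1×7.82)×7.82 = 229.9 m²; P = b + 2y√(1+z²) = 5.16 + 2×7.82×3.257 = 56.1 m. Hydraulic radius R = A/P = 229.9/56.1 = 4.098 m. Q_B = (1/0.012)·229.9·4.098^(2/3)·√0.0054 = 3606 m³/s.
The larger discharge is 3606 m³/s and the smaller is 371.9 m³/s; the ratio is 9.69.

9.69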